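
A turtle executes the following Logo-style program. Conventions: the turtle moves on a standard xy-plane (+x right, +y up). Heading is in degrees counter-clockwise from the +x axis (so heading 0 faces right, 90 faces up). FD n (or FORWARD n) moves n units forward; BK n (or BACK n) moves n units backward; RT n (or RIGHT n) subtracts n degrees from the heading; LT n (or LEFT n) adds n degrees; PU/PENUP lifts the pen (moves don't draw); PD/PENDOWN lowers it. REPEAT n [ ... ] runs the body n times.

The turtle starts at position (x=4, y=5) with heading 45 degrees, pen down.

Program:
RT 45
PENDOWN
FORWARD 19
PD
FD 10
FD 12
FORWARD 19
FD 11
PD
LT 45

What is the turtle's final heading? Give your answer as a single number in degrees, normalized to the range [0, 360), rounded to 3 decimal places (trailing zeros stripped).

Executing turtle program step by step:
Start: pos=(4,5), heading=45, pen down
RT 45: heading 45 -> 0
PD: pen down
FD 19: (4,5) -> (23,5) [heading=0, draw]
PD: pen down
FD 10: (23,5) -> (33,5) [heading=0, draw]
FD 12: (33,5) -> (45,5) [heading=0, draw]
FD 19: (45,5) -> (64,5) [heading=0, draw]
FD 11: (64,5) -> (75,5) [heading=0, draw]
PD: pen down
LT 45: heading 0 -> 45
Final: pos=(75,5), heading=45, 5 segment(s) drawn

Answer: 45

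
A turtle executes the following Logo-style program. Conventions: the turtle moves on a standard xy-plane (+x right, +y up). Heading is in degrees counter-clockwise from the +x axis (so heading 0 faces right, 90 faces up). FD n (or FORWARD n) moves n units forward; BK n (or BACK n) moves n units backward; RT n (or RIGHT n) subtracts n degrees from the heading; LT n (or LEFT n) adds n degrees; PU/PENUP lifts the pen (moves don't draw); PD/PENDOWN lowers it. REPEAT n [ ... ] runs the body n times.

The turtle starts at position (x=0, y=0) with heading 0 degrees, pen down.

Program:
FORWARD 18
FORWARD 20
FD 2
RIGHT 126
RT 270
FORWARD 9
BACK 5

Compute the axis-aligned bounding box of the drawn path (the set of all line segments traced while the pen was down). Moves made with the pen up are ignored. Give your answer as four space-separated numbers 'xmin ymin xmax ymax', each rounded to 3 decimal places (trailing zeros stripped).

Answer: 0 -5.29 47.281 0

Derivation:
Executing turtle program step by step:
Start: pos=(0,0), heading=0, pen down
FD 18: (0,0) -> (18,0) [heading=0, draw]
FD 20: (18,0) -> (38,0) [heading=0, draw]
FD 2: (38,0) -> (40,0) [heading=0, draw]
RT 126: heading 0 -> 234
RT 270: heading 234 -> 324
FD 9: (40,0) -> (47.281,-5.29) [heading=324, draw]
BK 5: (47.281,-5.29) -> (43.236,-2.351) [heading=324, draw]
Final: pos=(43.236,-2.351), heading=324, 5 segment(s) drawn

Segment endpoints: x in {0, 18, 38, 40, 43.236, 47.281}, y in {-5.29, -2.351, 0}
xmin=0, ymin=-5.29, xmax=47.281, ymax=0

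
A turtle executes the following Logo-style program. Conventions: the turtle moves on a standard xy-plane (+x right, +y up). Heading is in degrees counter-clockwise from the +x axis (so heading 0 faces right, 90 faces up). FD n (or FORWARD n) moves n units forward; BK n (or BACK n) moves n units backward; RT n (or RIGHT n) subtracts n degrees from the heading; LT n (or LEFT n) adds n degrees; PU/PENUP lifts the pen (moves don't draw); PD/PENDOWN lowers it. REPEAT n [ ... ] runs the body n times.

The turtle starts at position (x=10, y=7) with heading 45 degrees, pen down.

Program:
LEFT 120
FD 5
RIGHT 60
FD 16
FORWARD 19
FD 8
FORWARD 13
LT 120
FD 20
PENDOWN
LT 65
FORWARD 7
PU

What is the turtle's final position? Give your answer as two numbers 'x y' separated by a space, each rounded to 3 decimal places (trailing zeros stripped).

Answer: -21.071 41.666

Derivation:
Executing turtle program step by step:
Start: pos=(10,7), heading=45, pen down
LT 120: heading 45 -> 165
FD 5: (10,7) -> (5.17,8.294) [heading=165, draw]
RT 60: heading 165 -> 105
FD 16: (5.17,8.294) -> (1.029,23.749) [heading=105, draw]
FD 19: (1.029,23.749) -> (-3.888,42.101) [heading=105, draw]
FD 8: (-3.888,42.101) -> (-5.959,49.829) [heading=105, draw]
FD 13: (-5.959,49.829) -> (-9.323,62.386) [heading=105, draw]
LT 120: heading 105 -> 225
FD 20: (-9.323,62.386) -> (-23.466,48.244) [heading=225, draw]
PD: pen down
LT 65: heading 225 -> 290
FD 7: (-23.466,48.244) -> (-21.071,41.666) [heading=290, draw]
PU: pen up
Final: pos=(-21.071,41.666), heading=290, 7 segment(s) drawn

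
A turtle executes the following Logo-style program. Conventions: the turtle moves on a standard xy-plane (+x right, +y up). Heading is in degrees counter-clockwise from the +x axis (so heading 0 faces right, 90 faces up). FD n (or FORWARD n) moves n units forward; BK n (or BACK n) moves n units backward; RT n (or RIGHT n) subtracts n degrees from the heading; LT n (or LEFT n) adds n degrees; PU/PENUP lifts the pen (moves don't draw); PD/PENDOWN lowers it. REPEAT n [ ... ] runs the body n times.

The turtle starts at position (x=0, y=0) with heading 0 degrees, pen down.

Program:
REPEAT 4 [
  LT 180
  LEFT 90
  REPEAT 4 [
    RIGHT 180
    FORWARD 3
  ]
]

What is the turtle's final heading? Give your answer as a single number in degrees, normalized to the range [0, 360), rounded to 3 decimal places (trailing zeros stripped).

Executing turtle program step by step:
Start: pos=(0,0), heading=0, pen down
REPEAT 4 [
  -- iteration 1/4 --
  LT 180: heading 0 -> 180
  LT 90: heading 180 -> 270
  REPEAT 4 [
    -- iteration 1/4 --
    RT 180: heading 270 -> 90
    FD 3: (0,0) -> (0,3) [heading=90, draw]
    -- iteration 2/4 --
    RT 180: heading 90 -> 270
    FD 3: (0,3) -> (0,0) [heading=270, draw]
    -- iteration 3/4 --
    RT 180: heading 270 -> 90
    FD 3: (0,0) -> (0,3) [heading=90, draw]
    -- iteration 4/4 --
    RT 180: heading 90 -> 270
    FD 3: (0,3) -> (0,0) [heading=270, draw]
  ]
  -- iteration 2/4 --
  LT 180: heading 270 -> 90
  LT 90: heading 90 -> 180
  REPEAT 4 [
    -- iteration 1/4 --
    RT 180: heading 180 -> 0
    FD 3: (0,0) -> (3,0) [heading=0, draw]
    -- iteration 2/4 --
    RT 180: heading 0 -> 180
    FD 3: (3,0) -> (0,0) [heading=180, draw]
    -- iteration 3/4 --
    RT 180: heading 180 -> 0
    FD 3: (0,0) -> (3,0) [heading=0, draw]
    -- iteration 4/4 --
    RT 180: heading 0 -> 180
    FD 3: (3,0) -> (0,0) [heading=180, draw]
  ]
  -- iteration 3/4 --
  LT 180: heading 180 -> 0
  LT 90: heading 0 -> 90
  REPEAT 4 [
    -- iteration 1/4 --
    RT 180: heading 90 -> 270
    FD 3: (0,0) -> (0,-3) [heading=270, draw]
    -- iteration 2/4 --
    RT 180: heading 270 -> 90
    FD 3: (0,-3) -> (0,0) [heading=90, draw]
    -- iteration 3/4 --
    RT 180: heading 90 -> 270
    FD 3: (0,0) -> (0,-3) [heading=270, draw]
    -- iteration 4/4 --
    RT 180: heading 270 -> 90
    FD 3: (0,-3) -> (0,0) [heading=90, draw]
  ]
  -- iteration 4/4 --
  LT 180: heading 90 -> 270
  LT 90: heading 270 -> 0
  REPEAT 4 [
    -- iteration 1/4 --
    RT 180: heading 0 -> 180
    FD 3: (0,0) -> (-3,0) [heading=180, draw]
    -- iteration 2/4 --
    RT 180: heading 180 -> 0
    FD 3: (-3,0) -> (0,0) [heading=0, draw]
    -- iteration 3/4 --
    RT 180: heading 0 -> 180
    FD 3: (0,0) -> (-3,0) [heading=180, draw]
    -- iteration 4/4 --
    RT 180: heading 180 -> 0
    FD 3: (-3,0) -> (0,0) [heading=0, draw]
  ]
]
Final: pos=(0,0), heading=0, 16 segment(s) drawn

Answer: 0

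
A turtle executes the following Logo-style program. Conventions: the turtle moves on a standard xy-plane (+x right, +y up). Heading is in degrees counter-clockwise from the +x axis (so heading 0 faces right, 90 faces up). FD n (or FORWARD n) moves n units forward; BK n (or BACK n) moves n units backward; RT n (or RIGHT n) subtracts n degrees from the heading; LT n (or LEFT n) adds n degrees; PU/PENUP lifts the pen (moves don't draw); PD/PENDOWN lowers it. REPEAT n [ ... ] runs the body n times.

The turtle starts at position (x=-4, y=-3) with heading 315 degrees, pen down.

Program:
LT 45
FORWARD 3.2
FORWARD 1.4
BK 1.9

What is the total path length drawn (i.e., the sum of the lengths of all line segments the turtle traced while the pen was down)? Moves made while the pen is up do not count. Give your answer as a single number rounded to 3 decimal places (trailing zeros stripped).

Executing turtle program step by step:
Start: pos=(-4,-3), heading=315, pen down
LT 45: heading 315 -> 0
FD 3.2: (-4,-3) -> (-0.8,-3) [heading=0, draw]
FD 1.4: (-0.8,-3) -> (0.6,-3) [heading=0, draw]
BK 1.9: (0.6,-3) -> (-1.3,-3) [heading=0, draw]
Final: pos=(-1.3,-3), heading=0, 3 segment(s) drawn

Segment lengths:
  seg 1: (-4,-3) -> (-0.8,-3), length = 3.2
  seg 2: (-0.8,-3) -> (0.6,-3), length = 1.4
  seg 3: (0.6,-3) -> (-1.3,-3), length = 1.9
Total = 6.5

Answer: 6.5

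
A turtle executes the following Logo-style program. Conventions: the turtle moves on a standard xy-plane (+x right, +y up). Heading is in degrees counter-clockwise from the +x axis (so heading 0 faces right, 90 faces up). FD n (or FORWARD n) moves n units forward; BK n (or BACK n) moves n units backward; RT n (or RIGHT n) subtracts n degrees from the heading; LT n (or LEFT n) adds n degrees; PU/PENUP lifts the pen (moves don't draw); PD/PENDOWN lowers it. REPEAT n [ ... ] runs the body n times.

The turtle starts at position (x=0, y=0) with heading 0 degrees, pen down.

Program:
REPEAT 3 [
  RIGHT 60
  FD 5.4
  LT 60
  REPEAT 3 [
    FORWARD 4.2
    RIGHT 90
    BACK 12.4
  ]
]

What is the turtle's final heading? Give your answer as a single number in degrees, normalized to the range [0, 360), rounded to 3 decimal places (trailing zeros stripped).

Executing turtle program step by step:
Start: pos=(0,0), heading=0, pen down
REPEAT 3 [
  -- iteration 1/3 --
  RT 60: heading 0 -> 300
  FD 5.4: (0,0) -> (2.7,-4.677) [heading=300, draw]
  LT 60: heading 300 -> 0
  REPEAT 3 [
    -- iteration 1/3 --
    FD 4.2: (2.7,-4.677) -> (6.9,-4.677) [heading=0, draw]
    RT 90: heading 0 -> 270
    BK 12.4: (6.9,-4.677) -> (6.9,7.723) [heading=270, draw]
    -- iteration 2/3 --
    FD 4.2: (6.9,7.723) -> (6.9,3.523) [heading=270, draw]
    RT 90: heading 270 -> 180
    BK 12.4: (6.9,3.523) -> (19.3,3.523) [heading=180, draw]
    -- iteration 3/3 --
    FD 4.2: (19.3,3.523) -> (15.1,3.523) [heading=180, draw]
    RT 90: heading 180 -> 90
    BK 12.4: (15.1,3.523) -> (15.1,-8.877) [heading=90, draw]
  ]
  -- iteration 2/3 --
  RT 60: heading 90 -> 30
  FD 5.4: (15.1,-8.877) -> (19.777,-6.177) [heading=30, draw]
  LT 60: heading 30 -> 90
  REPEAT 3 [
    -- iteration 1/3 --
    FD 4.2: (19.777,-6.177) -> (19.777,-1.977) [heading=90, draw]
    RT 90: heading 90 -> 0
    BK 12.4: (19.777,-1.977) -> (7.377,-1.977) [heading=0, draw]
    -- iteration 2/3 --
    FD 4.2: (7.377,-1.977) -> (11.577,-1.977) [heading=0, draw]
    RT 90: heading 0 -> 270
    BK 12.4: (11.577,-1.977) -> (11.577,10.423) [heading=270, draw]
    -- iteration 3/3 --
    FD 4.2: (11.577,10.423) -> (11.577,6.223) [heading=270, draw]
    RT 90: heading 270 -> 180
    BK 12.4: (11.577,6.223) -> (23.977,6.223) [heading=180, draw]
  ]
  -- iteration 3/3 --
  RT 60: heading 180 -> 120
  FD 5.4: (23.977,6.223) -> (21.277,10.9) [heading=120, draw]
  LT 60: heading 120 -> 180
  REPEAT 3 [
    -- iteration 1/3 --
    FD 4.2: (21.277,10.9) -> (17.077,10.9) [heading=180, draw]
    RT 90: heading 180 -> 90
    BK 12.4: (17.077,10.9) -> (17.077,-1.5) [heading=90, draw]
    -- iteration 2/3 --
    FD 4.2: (17.077,-1.5) -> (17.077,2.7) [heading=90, draw]
    RT 90: heading 90 -> 0
    BK 12.4: (17.077,2.7) -> (4.677,2.7) [heading=0, draw]
    -- iteration 3/3 --
    FD 4.2: (4.677,2.7) -> (8.877,2.7) [heading=0, draw]
    RT 90: heading 0 -> 270
    BK 12.4: (8.877,2.7) -> (8.877,15.1) [heading=270, draw]
  ]
]
Final: pos=(8.877,15.1), heading=270, 21 segment(s) drawn

Answer: 270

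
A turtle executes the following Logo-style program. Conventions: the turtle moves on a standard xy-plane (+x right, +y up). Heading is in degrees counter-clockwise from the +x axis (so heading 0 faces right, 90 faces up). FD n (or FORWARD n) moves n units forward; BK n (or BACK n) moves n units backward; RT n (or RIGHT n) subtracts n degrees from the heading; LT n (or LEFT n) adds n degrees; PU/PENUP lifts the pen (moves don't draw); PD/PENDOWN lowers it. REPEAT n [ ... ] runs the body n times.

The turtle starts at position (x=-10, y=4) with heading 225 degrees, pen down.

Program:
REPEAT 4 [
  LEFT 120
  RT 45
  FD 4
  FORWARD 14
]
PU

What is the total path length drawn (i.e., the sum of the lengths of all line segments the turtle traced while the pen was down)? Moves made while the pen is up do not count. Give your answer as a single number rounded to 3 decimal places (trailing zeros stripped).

Executing turtle program step by step:
Start: pos=(-10,4), heading=225, pen down
REPEAT 4 [
  -- iteration 1/4 --
  LT 120: heading 225 -> 345
  RT 45: heading 345 -> 300
  FD 4: (-10,4) -> (-8,0.536) [heading=300, draw]
  FD 14: (-8,0.536) -> (-1,-11.588) [heading=300, draw]
  -- iteration 2/4 --
  LT 120: heading 300 -> 60
  RT 45: heading 60 -> 15
  FD 4: (-1,-11.588) -> (2.864,-10.553) [heading=15, draw]
  FD 14: (2.864,-10.553) -> (16.387,-6.93) [heading=15, draw]
  -- iteration 3/4 --
  LT 120: heading 15 -> 135
  RT 45: heading 135 -> 90
  FD 4: (16.387,-6.93) -> (16.387,-2.93) [heading=90, draw]
  FD 14: (16.387,-2.93) -> (16.387,11.07) [heading=90, draw]
  -- iteration 4/4 --
  LT 120: heading 90 -> 210
  RT 45: heading 210 -> 165
  FD 4: (16.387,11.07) -> (12.523,12.106) [heading=165, draw]
  FD 14: (12.523,12.106) -> (-1,15.729) [heading=165, draw]
]
PU: pen up
Final: pos=(-1,15.729), heading=165, 8 segment(s) drawn

Segment lengths:
  seg 1: (-10,4) -> (-8,0.536), length = 4
  seg 2: (-8,0.536) -> (-1,-11.588), length = 14
  seg 3: (-1,-11.588) -> (2.864,-10.553), length = 4
  seg 4: (2.864,-10.553) -> (16.387,-6.93), length = 14
  seg 5: (16.387,-6.93) -> (16.387,-2.93), length = 4
  seg 6: (16.387,-2.93) -> (16.387,11.07), length = 14
  seg 7: (16.387,11.07) -> (12.523,12.106), length = 4
  seg 8: (12.523,12.106) -> (-1,15.729), length = 14
Total = 72

Answer: 72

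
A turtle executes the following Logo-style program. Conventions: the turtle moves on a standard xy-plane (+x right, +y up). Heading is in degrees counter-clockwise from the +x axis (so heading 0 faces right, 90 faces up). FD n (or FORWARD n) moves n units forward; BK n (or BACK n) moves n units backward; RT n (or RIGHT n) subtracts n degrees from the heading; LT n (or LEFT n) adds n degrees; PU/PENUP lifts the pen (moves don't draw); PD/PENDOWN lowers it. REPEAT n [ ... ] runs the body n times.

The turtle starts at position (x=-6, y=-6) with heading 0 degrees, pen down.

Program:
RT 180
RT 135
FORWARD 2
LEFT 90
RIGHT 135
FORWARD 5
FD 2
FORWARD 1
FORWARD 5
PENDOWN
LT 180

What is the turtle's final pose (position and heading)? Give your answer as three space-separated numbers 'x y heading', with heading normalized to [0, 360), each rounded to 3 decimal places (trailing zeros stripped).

Executing turtle program step by step:
Start: pos=(-6,-6), heading=0, pen down
RT 180: heading 0 -> 180
RT 135: heading 180 -> 45
FD 2: (-6,-6) -> (-4.586,-4.586) [heading=45, draw]
LT 90: heading 45 -> 135
RT 135: heading 135 -> 0
FD 5: (-4.586,-4.586) -> (0.414,-4.586) [heading=0, draw]
FD 2: (0.414,-4.586) -> (2.414,-4.586) [heading=0, draw]
FD 1: (2.414,-4.586) -> (3.414,-4.586) [heading=0, draw]
FD 5: (3.414,-4.586) -> (8.414,-4.586) [heading=0, draw]
PD: pen down
LT 180: heading 0 -> 180
Final: pos=(8.414,-4.586), heading=180, 5 segment(s) drawn

Answer: 8.414 -4.586 180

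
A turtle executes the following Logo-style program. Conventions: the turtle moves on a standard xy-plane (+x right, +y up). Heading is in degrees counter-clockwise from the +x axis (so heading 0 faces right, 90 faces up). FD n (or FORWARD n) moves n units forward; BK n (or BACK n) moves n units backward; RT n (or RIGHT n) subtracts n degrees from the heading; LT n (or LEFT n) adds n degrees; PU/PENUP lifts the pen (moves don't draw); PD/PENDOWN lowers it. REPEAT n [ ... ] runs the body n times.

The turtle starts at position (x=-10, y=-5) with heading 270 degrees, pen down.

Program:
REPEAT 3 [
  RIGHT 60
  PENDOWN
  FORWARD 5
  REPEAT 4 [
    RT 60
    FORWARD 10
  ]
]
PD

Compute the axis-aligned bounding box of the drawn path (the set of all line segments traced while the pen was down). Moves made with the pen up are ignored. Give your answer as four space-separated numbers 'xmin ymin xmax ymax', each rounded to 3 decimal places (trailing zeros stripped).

Executing turtle program step by step:
Start: pos=(-10,-5), heading=270, pen down
REPEAT 3 [
  -- iteration 1/3 --
  RT 60: heading 270 -> 210
  PD: pen down
  FD 5: (-10,-5) -> (-14.33,-7.5) [heading=210, draw]
  REPEAT 4 [
    -- iteration 1/4 --
    RT 60: heading 210 -> 150
    FD 10: (-14.33,-7.5) -> (-22.99,-2.5) [heading=150, draw]
    -- iteration 2/4 --
    RT 60: heading 150 -> 90
    FD 10: (-22.99,-2.5) -> (-22.99,7.5) [heading=90, draw]
    -- iteration 3/4 --
    RT 60: heading 90 -> 30
    FD 10: (-22.99,7.5) -> (-14.33,12.5) [heading=30, draw]
    -- iteration 4/4 --
    RT 60: heading 30 -> 330
    FD 10: (-14.33,12.5) -> (-5.67,7.5) [heading=330, draw]
  ]
  -- iteration 2/3 --
  RT 60: heading 330 -> 270
  PD: pen down
  FD 5: (-5.67,7.5) -> (-5.67,2.5) [heading=270, draw]
  REPEAT 4 [
    -- iteration 1/4 --
    RT 60: heading 270 -> 210
    FD 10: (-5.67,2.5) -> (-14.33,-2.5) [heading=210, draw]
    -- iteration 2/4 --
    RT 60: heading 210 -> 150
    FD 10: (-14.33,-2.5) -> (-22.99,2.5) [heading=150, draw]
    -- iteration 3/4 --
    RT 60: heading 150 -> 90
    FD 10: (-22.99,2.5) -> (-22.99,12.5) [heading=90, draw]
    -- iteration 4/4 --
    RT 60: heading 90 -> 30
    FD 10: (-22.99,12.5) -> (-14.33,17.5) [heading=30, draw]
  ]
  -- iteration 3/3 --
  RT 60: heading 30 -> 330
  PD: pen down
  FD 5: (-14.33,17.5) -> (-10,15) [heading=330, draw]
  REPEAT 4 [
    -- iteration 1/4 --
    RT 60: heading 330 -> 270
    FD 10: (-10,15) -> (-10,5) [heading=270, draw]
    -- iteration 2/4 --
    RT 60: heading 270 -> 210
    FD 10: (-10,5) -> (-18.66,0) [heading=210, draw]
    -- iteration 3/4 --
    RT 60: heading 210 -> 150
    FD 10: (-18.66,0) -> (-27.321,5) [heading=150, draw]
    -- iteration 4/4 --
    RT 60: heading 150 -> 90
    FD 10: (-27.321,5) -> (-27.321,15) [heading=90, draw]
  ]
]
PD: pen down
Final: pos=(-27.321,15), heading=90, 15 segment(s) drawn

Segment endpoints: x in {-27.321, -27.321, -22.99, -22.99, -18.66, -14.33, -14.33, -10, -10, -10, -5.67}, y in {-7.5, -5, -2.5, -2.5, 0, 2.5, 2.5, 5, 5, 7.5, 12.5, 12.5, 15, 15, 17.5}
xmin=-27.321, ymin=-7.5, xmax=-5.67, ymax=17.5

Answer: -27.321 -7.5 -5.67 17.5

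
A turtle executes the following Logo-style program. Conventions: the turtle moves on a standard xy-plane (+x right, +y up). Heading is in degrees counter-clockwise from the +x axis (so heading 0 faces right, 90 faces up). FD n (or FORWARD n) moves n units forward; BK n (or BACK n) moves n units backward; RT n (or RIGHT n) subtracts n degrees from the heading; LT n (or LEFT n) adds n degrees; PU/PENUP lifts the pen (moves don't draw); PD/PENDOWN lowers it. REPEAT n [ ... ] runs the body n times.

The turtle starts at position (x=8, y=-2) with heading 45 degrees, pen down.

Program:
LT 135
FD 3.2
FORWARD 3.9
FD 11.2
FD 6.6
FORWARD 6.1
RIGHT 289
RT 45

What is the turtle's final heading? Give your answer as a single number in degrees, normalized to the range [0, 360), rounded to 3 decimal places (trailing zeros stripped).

Answer: 206

Derivation:
Executing turtle program step by step:
Start: pos=(8,-2), heading=45, pen down
LT 135: heading 45 -> 180
FD 3.2: (8,-2) -> (4.8,-2) [heading=180, draw]
FD 3.9: (4.8,-2) -> (0.9,-2) [heading=180, draw]
FD 11.2: (0.9,-2) -> (-10.3,-2) [heading=180, draw]
FD 6.6: (-10.3,-2) -> (-16.9,-2) [heading=180, draw]
FD 6.1: (-16.9,-2) -> (-23,-2) [heading=180, draw]
RT 289: heading 180 -> 251
RT 45: heading 251 -> 206
Final: pos=(-23,-2), heading=206, 5 segment(s) drawn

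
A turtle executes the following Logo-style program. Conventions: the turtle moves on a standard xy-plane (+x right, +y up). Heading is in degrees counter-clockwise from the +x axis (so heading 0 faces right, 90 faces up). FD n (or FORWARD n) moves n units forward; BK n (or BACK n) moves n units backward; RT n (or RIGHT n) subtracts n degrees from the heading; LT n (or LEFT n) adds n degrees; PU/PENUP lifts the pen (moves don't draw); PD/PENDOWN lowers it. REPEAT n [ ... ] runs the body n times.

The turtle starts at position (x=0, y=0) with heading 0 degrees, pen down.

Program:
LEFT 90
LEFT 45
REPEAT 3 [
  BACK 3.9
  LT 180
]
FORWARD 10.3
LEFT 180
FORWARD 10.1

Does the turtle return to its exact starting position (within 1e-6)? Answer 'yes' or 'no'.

Answer: no

Derivation:
Executing turtle program step by step:
Start: pos=(0,0), heading=0, pen down
LT 90: heading 0 -> 90
LT 45: heading 90 -> 135
REPEAT 3 [
  -- iteration 1/3 --
  BK 3.9: (0,0) -> (2.758,-2.758) [heading=135, draw]
  LT 180: heading 135 -> 315
  -- iteration 2/3 --
  BK 3.9: (2.758,-2.758) -> (0,0) [heading=315, draw]
  LT 180: heading 315 -> 135
  -- iteration 3/3 --
  BK 3.9: (0,0) -> (2.758,-2.758) [heading=135, draw]
  LT 180: heading 135 -> 315
]
FD 10.3: (2.758,-2.758) -> (10.041,-10.041) [heading=315, draw]
LT 180: heading 315 -> 135
FD 10.1: (10.041,-10.041) -> (2.899,-2.899) [heading=135, draw]
Final: pos=(2.899,-2.899), heading=135, 5 segment(s) drawn

Start position: (0, 0)
Final position: (2.899, -2.899)
Distance = 4.1; >= 1e-6 -> NOT closed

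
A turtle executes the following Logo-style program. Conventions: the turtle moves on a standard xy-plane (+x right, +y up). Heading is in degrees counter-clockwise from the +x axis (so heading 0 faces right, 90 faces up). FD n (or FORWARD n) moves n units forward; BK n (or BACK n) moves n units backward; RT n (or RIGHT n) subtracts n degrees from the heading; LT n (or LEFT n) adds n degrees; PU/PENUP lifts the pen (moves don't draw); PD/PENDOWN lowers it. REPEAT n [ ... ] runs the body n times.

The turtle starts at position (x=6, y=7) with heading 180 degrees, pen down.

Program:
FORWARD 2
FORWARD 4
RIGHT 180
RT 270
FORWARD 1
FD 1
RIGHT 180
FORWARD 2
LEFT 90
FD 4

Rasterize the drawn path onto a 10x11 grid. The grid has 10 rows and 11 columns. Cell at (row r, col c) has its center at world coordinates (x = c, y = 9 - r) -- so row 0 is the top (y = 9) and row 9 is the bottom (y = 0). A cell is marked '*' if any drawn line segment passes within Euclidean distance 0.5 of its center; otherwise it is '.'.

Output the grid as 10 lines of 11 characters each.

Answer: *..........
*..........
*******....
...........
...........
...........
...........
...........
...........
...........

Derivation:
Segment 0: (6,7) -> (4,7)
Segment 1: (4,7) -> (0,7)
Segment 2: (0,7) -> (-0,8)
Segment 3: (-0,8) -> (-0,9)
Segment 4: (-0,9) -> (0,7)
Segment 5: (0,7) -> (4,7)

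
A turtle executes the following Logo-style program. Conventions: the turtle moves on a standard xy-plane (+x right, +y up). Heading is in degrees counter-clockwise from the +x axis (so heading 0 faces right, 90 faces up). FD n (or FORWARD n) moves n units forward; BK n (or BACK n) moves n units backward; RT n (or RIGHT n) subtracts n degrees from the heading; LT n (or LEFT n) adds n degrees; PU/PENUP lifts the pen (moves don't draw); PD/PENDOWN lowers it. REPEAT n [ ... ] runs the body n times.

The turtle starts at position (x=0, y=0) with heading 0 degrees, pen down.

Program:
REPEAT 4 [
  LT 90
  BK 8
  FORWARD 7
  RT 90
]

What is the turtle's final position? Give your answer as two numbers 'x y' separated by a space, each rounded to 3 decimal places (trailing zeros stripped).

Answer: 0 -4

Derivation:
Executing turtle program step by step:
Start: pos=(0,0), heading=0, pen down
REPEAT 4 [
  -- iteration 1/4 --
  LT 90: heading 0 -> 90
  BK 8: (0,0) -> (0,-8) [heading=90, draw]
  FD 7: (0,-8) -> (0,-1) [heading=90, draw]
  RT 90: heading 90 -> 0
  -- iteration 2/4 --
  LT 90: heading 0 -> 90
  BK 8: (0,-1) -> (0,-9) [heading=90, draw]
  FD 7: (0,-9) -> (0,-2) [heading=90, draw]
  RT 90: heading 90 -> 0
  -- iteration 3/4 --
  LT 90: heading 0 -> 90
  BK 8: (0,-2) -> (0,-10) [heading=90, draw]
  FD 7: (0,-10) -> (0,-3) [heading=90, draw]
  RT 90: heading 90 -> 0
  -- iteration 4/4 --
  LT 90: heading 0 -> 90
  BK 8: (0,-3) -> (0,-11) [heading=90, draw]
  FD 7: (0,-11) -> (0,-4) [heading=90, draw]
  RT 90: heading 90 -> 0
]
Final: pos=(0,-4), heading=0, 8 segment(s) drawn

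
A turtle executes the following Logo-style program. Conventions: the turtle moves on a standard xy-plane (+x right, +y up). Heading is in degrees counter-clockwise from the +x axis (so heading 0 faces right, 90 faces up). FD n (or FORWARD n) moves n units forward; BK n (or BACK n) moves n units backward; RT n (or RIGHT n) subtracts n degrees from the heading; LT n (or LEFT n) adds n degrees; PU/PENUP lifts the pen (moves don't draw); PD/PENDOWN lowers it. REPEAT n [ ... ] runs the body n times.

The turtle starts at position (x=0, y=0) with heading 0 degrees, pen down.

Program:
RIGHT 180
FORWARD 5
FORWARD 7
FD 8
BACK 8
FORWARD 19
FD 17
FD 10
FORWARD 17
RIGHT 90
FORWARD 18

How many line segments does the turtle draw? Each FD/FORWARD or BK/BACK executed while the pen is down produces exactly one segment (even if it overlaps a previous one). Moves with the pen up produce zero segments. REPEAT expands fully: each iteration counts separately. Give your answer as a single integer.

Executing turtle program step by step:
Start: pos=(0,0), heading=0, pen down
RT 180: heading 0 -> 180
FD 5: (0,0) -> (-5,0) [heading=180, draw]
FD 7: (-5,0) -> (-12,0) [heading=180, draw]
FD 8: (-12,0) -> (-20,0) [heading=180, draw]
BK 8: (-20,0) -> (-12,0) [heading=180, draw]
FD 19: (-12,0) -> (-31,0) [heading=180, draw]
FD 17: (-31,0) -> (-48,0) [heading=180, draw]
FD 10: (-48,0) -> (-58,0) [heading=180, draw]
FD 17: (-58,0) -> (-75,0) [heading=180, draw]
RT 90: heading 180 -> 90
FD 18: (-75,0) -> (-75,18) [heading=90, draw]
Final: pos=(-75,18), heading=90, 9 segment(s) drawn
Segments drawn: 9

Answer: 9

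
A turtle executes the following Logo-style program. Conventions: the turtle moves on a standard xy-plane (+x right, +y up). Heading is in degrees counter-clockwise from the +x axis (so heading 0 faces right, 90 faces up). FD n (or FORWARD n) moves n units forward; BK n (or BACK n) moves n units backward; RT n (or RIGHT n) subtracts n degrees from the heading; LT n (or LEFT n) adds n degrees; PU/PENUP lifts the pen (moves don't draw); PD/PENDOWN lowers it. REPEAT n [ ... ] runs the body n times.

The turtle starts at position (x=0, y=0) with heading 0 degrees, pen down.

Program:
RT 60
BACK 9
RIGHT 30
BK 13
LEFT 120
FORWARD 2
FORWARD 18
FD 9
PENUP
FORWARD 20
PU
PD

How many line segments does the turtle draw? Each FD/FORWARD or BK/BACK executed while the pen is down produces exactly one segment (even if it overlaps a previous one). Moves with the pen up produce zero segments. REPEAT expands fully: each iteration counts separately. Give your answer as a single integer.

Executing turtle program step by step:
Start: pos=(0,0), heading=0, pen down
RT 60: heading 0 -> 300
BK 9: (0,0) -> (-4.5,7.794) [heading=300, draw]
RT 30: heading 300 -> 270
BK 13: (-4.5,7.794) -> (-4.5,20.794) [heading=270, draw]
LT 120: heading 270 -> 30
FD 2: (-4.5,20.794) -> (-2.768,21.794) [heading=30, draw]
FD 18: (-2.768,21.794) -> (12.821,30.794) [heading=30, draw]
FD 9: (12.821,30.794) -> (20.615,35.294) [heading=30, draw]
PU: pen up
FD 20: (20.615,35.294) -> (37.935,45.294) [heading=30, move]
PU: pen up
PD: pen down
Final: pos=(37.935,45.294), heading=30, 5 segment(s) drawn
Segments drawn: 5

Answer: 5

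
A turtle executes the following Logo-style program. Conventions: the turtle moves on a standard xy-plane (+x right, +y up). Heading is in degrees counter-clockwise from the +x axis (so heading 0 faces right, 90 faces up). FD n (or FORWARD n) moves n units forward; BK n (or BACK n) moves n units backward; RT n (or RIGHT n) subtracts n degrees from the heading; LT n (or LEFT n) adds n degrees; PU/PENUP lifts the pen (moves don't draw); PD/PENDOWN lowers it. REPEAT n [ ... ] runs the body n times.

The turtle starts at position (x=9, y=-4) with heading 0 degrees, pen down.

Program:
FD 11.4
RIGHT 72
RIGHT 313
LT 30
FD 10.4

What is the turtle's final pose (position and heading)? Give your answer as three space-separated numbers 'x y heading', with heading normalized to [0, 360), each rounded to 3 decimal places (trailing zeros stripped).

Answer: 30.76 -3.094 5

Derivation:
Executing turtle program step by step:
Start: pos=(9,-4), heading=0, pen down
FD 11.4: (9,-4) -> (20.4,-4) [heading=0, draw]
RT 72: heading 0 -> 288
RT 313: heading 288 -> 335
LT 30: heading 335 -> 5
FD 10.4: (20.4,-4) -> (30.76,-3.094) [heading=5, draw]
Final: pos=(30.76,-3.094), heading=5, 2 segment(s) drawn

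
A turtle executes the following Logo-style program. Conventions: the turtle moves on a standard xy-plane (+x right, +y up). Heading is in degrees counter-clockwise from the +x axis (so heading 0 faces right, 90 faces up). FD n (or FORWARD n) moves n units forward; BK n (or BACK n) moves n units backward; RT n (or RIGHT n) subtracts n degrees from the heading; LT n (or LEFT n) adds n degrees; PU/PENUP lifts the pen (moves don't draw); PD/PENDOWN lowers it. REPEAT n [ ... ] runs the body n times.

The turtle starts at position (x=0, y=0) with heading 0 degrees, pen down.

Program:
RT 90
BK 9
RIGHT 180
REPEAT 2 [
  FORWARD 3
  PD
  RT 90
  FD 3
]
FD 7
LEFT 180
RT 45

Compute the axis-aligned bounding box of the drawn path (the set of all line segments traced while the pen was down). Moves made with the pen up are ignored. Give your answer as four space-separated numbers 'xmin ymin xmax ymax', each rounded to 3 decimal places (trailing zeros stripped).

Executing turtle program step by step:
Start: pos=(0,0), heading=0, pen down
RT 90: heading 0 -> 270
BK 9: (0,0) -> (0,9) [heading=270, draw]
RT 180: heading 270 -> 90
REPEAT 2 [
  -- iteration 1/2 --
  FD 3: (0,9) -> (0,12) [heading=90, draw]
  PD: pen down
  RT 90: heading 90 -> 0
  FD 3: (0,12) -> (3,12) [heading=0, draw]
  -- iteration 2/2 --
  FD 3: (3,12) -> (6,12) [heading=0, draw]
  PD: pen down
  RT 90: heading 0 -> 270
  FD 3: (6,12) -> (6,9) [heading=270, draw]
]
FD 7: (6,9) -> (6,2) [heading=270, draw]
LT 180: heading 270 -> 90
RT 45: heading 90 -> 45
Final: pos=(6,2), heading=45, 6 segment(s) drawn

Segment endpoints: x in {0, 0, 0, 3, 6, 6, 6}, y in {0, 2, 9, 12}
xmin=0, ymin=0, xmax=6, ymax=12

Answer: 0 0 6 12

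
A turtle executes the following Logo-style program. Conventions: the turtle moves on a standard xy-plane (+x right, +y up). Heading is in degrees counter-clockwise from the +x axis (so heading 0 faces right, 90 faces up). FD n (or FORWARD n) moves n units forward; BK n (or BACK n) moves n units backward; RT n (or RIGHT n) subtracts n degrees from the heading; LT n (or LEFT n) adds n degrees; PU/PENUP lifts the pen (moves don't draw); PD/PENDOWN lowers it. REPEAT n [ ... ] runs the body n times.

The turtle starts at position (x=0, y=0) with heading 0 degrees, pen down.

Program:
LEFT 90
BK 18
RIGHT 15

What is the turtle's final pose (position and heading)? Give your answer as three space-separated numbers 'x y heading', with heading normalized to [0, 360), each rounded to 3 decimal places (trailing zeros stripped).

Executing turtle program step by step:
Start: pos=(0,0), heading=0, pen down
LT 90: heading 0 -> 90
BK 18: (0,0) -> (0,-18) [heading=90, draw]
RT 15: heading 90 -> 75
Final: pos=(0,-18), heading=75, 1 segment(s) drawn

Answer: 0 -18 75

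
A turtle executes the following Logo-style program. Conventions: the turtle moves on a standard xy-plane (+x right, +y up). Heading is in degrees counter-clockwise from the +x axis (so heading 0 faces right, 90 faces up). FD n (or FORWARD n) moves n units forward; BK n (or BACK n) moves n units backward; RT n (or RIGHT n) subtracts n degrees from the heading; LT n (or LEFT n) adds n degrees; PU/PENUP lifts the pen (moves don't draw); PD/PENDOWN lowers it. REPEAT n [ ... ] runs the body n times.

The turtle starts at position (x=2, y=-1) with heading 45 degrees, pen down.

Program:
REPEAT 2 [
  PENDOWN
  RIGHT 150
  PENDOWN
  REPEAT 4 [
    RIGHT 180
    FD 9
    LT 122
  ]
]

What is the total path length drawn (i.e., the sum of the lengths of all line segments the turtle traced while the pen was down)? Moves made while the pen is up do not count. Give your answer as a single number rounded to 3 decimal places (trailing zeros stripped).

Executing turtle program step by step:
Start: pos=(2,-1), heading=45, pen down
REPEAT 2 [
  -- iteration 1/2 --
  PD: pen down
  RT 150: heading 45 -> 255
  PD: pen down
  REPEAT 4 [
    -- iteration 1/4 --
    RT 180: heading 255 -> 75
    FD 9: (2,-1) -> (4.329,7.693) [heading=75, draw]
    LT 122: heading 75 -> 197
    -- iteration 2/4 --
    RT 180: heading 197 -> 17
    FD 9: (4.329,7.693) -> (12.936,10.325) [heading=17, draw]
    LT 122: heading 17 -> 139
    -- iteration 3/4 --
    RT 180: heading 139 -> 319
    FD 9: (12.936,10.325) -> (19.729,4.42) [heading=319, draw]
    LT 122: heading 319 -> 81
    -- iteration 4/4 --
    RT 180: heading 81 -> 261
    FD 9: (19.729,4.42) -> (18.321,-4.469) [heading=261, draw]
    LT 122: heading 261 -> 23
  ]
  -- iteration 2/2 --
  PD: pen down
  RT 150: heading 23 -> 233
  PD: pen down
  REPEAT 4 [
    -- iteration 1/4 --
    RT 180: heading 233 -> 53
    FD 9: (18.321,-4.469) -> (23.737,2.719) [heading=53, draw]
    LT 122: heading 53 -> 175
    -- iteration 2/4 --
    RT 180: heading 175 -> 355
    FD 9: (23.737,2.719) -> (32.703,1.934) [heading=355, draw]
    LT 122: heading 355 -> 117
    -- iteration 3/4 --
    RT 180: heading 117 -> 297
    FD 9: (32.703,1.934) -> (36.789,-6.085) [heading=297, draw]
    LT 122: heading 297 -> 59
    -- iteration 4/4 --
    RT 180: heading 59 -> 239
    FD 9: (36.789,-6.085) -> (32.153,-13.799) [heading=239, draw]
    LT 122: heading 239 -> 1
  ]
]
Final: pos=(32.153,-13.799), heading=1, 8 segment(s) drawn

Segment lengths:
  seg 1: (2,-1) -> (4.329,7.693), length = 9
  seg 2: (4.329,7.693) -> (12.936,10.325), length = 9
  seg 3: (12.936,10.325) -> (19.729,4.42), length = 9
  seg 4: (19.729,4.42) -> (18.321,-4.469), length = 9
  seg 5: (18.321,-4.469) -> (23.737,2.719), length = 9
  seg 6: (23.737,2.719) -> (32.703,1.934), length = 9
  seg 7: (32.703,1.934) -> (36.789,-6.085), length = 9
  seg 8: (36.789,-6.085) -> (32.153,-13.799), length = 9
Total = 72

Answer: 72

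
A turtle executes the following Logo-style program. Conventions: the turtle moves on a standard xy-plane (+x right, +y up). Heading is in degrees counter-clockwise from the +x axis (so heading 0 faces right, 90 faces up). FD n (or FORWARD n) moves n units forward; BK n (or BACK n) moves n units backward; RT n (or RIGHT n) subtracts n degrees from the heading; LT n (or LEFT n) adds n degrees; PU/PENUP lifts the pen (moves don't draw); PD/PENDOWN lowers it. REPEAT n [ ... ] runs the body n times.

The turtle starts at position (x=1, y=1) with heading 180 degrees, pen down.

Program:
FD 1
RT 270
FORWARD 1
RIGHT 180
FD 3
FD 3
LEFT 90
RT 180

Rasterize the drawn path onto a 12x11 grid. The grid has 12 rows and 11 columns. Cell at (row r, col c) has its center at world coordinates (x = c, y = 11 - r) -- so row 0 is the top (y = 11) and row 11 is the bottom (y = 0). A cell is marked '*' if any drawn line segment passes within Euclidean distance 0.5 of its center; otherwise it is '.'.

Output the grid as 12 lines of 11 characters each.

Segment 0: (1,1) -> (0,1)
Segment 1: (0,1) -> (0,0)
Segment 2: (0,0) -> (-0,3)
Segment 3: (-0,3) -> (-0,6)

Answer: ...........
...........
...........
...........
...........
*..........
*..........
*..........
*..........
*..........
**.........
*..........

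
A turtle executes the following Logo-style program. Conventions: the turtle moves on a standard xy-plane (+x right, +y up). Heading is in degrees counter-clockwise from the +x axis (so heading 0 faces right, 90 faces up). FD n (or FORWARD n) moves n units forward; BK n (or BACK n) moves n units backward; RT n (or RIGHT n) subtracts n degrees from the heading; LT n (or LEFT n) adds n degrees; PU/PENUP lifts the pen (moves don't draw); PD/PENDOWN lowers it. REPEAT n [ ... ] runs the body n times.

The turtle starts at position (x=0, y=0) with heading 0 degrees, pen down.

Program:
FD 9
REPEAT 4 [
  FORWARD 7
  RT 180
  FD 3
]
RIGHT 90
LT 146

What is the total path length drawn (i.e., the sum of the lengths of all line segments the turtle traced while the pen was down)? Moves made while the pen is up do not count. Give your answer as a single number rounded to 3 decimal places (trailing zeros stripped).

Answer: 49

Derivation:
Executing turtle program step by step:
Start: pos=(0,0), heading=0, pen down
FD 9: (0,0) -> (9,0) [heading=0, draw]
REPEAT 4 [
  -- iteration 1/4 --
  FD 7: (9,0) -> (16,0) [heading=0, draw]
  RT 180: heading 0 -> 180
  FD 3: (16,0) -> (13,0) [heading=180, draw]
  -- iteration 2/4 --
  FD 7: (13,0) -> (6,0) [heading=180, draw]
  RT 180: heading 180 -> 0
  FD 3: (6,0) -> (9,0) [heading=0, draw]
  -- iteration 3/4 --
  FD 7: (9,0) -> (16,0) [heading=0, draw]
  RT 180: heading 0 -> 180
  FD 3: (16,0) -> (13,0) [heading=180, draw]
  -- iteration 4/4 --
  FD 7: (13,0) -> (6,0) [heading=180, draw]
  RT 180: heading 180 -> 0
  FD 3: (6,0) -> (9,0) [heading=0, draw]
]
RT 90: heading 0 -> 270
LT 146: heading 270 -> 56
Final: pos=(9,0), heading=56, 9 segment(s) drawn

Segment lengths:
  seg 1: (0,0) -> (9,0), length = 9
  seg 2: (9,0) -> (16,0), length = 7
  seg 3: (16,0) -> (13,0), length = 3
  seg 4: (13,0) -> (6,0), length = 7
  seg 5: (6,0) -> (9,0), length = 3
  seg 6: (9,0) -> (16,0), length = 7
  seg 7: (16,0) -> (13,0), length = 3
  seg 8: (13,0) -> (6,0), length = 7
  seg 9: (6,0) -> (9,0), length = 3
Total = 49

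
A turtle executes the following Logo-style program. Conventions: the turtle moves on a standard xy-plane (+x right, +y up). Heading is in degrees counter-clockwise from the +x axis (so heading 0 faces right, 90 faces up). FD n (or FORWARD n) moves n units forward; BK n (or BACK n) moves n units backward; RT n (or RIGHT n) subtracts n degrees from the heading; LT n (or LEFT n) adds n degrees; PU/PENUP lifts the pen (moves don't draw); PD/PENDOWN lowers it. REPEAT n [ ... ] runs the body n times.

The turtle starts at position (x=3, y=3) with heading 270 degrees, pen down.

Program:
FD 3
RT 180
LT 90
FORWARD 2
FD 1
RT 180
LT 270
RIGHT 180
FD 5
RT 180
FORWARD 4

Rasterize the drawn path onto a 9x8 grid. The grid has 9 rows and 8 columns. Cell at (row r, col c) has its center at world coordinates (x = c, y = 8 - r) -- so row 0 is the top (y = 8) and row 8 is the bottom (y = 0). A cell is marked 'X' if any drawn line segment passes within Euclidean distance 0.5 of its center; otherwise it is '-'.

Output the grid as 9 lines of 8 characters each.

Segment 0: (3,3) -> (3,0)
Segment 1: (3,0) -> (1,0)
Segment 2: (1,0) -> (-0,0)
Segment 3: (-0,0) -> (-0,5)
Segment 4: (-0,5) -> (0,1)

Answer: --------
--------
--------
X-------
X-------
X--X----
X--X----
X--X----
XXXX----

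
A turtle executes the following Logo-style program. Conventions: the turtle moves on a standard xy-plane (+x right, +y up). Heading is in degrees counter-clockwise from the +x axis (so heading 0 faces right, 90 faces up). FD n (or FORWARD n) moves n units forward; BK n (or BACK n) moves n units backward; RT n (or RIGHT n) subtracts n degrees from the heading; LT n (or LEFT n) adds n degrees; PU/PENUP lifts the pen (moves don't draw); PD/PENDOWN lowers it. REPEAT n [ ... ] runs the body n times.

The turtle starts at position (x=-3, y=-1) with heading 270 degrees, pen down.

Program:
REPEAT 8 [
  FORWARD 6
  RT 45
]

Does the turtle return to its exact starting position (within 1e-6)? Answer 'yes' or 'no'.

Answer: yes

Derivation:
Executing turtle program step by step:
Start: pos=(-3,-1), heading=270, pen down
REPEAT 8 [
  -- iteration 1/8 --
  FD 6: (-3,-1) -> (-3,-7) [heading=270, draw]
  RT 45: heading 270 -> 225
  -- iteration 2/8 --
  FD 6: (-3,-7) -> (-7.243,-11.243) [heading=225, draw]
  RT 45: heading 225 -> 180
  -- iteration 3/8 --
  FD 6: (-7.243,-11.243) -> (-13.243,-11.243) [heading=180, draw]
  RT 45: heading 180 -> 135
  -- iteration 4/8 --
  FD 6: (-13.243,-11.243) -> (-17.485,-7) [heading=135, draw]
  RT 45: heading 135 -> 90
  -- iteration 5/8 --
  FD 6: (-17.485,-7) -> (-17.485,-1) [heading=90, draw]
  RT 45: heading 90 -> 45
  -- iteration 6/8 --
  FD 6: (-17.485,-1) -> (-13.243,3.243) [heading=45, draw]
  RT 45: heading 45 -> 0
  -- iteration 7/8 --
  FD 6: (-13.243,3.243) -> (-7.243,3.243) [heading=0, draw]
  RT 45: heading 0 -> 315
  -- iteration 8/8 --
  FD 6: (-7.243,3.243) -> (-3,-1) [heading=315, draw]
  RT 45: heading 315 -> 270
]
Final: pos=(-3,-1), heading=270, 8 segment(s) drawn

Start position: (-3, -1)
Final position: (-3, -1)
Distance = 0; < 1e-6 -> CLOSED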